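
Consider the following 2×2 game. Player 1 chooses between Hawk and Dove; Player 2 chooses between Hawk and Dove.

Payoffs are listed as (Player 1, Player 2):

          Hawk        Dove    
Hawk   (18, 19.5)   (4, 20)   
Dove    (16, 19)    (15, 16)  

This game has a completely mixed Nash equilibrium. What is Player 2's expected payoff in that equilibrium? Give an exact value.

136/7

First find p, the probability Player 1 plays Hawk, from Player 2's indifference between Hawk and Dove: 19.5p + 19(1−p) = 20p + 16(1−p), giving p = 6/7.
Since Player 2 is indifferent in equilibrium, Player 2's expected payoff equals the payoff from either column against (6/7, 1/7). Using Hawk: 19.5(6/7) + 19(1/7) = 136/7.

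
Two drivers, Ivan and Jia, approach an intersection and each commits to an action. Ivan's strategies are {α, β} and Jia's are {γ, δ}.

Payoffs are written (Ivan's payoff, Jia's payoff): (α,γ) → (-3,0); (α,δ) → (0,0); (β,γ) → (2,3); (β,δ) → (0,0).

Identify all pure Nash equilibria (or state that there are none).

(α, δ) and (β, γ)

(α, γ): Ivan prefers β (2 > -3) — not an equilibrium.
(α, δ): Ivan gets 0 ≥ 0 from β, and Jia gets 0 ≥ 0 from γ — Nash equilibrium.
(β, γ): Ivan gets 2 ≥ -3 from α, and Jia gets 3 ≥ 0 from δ — Nash equilibrium.
(β, δ): Jia prefers γ (3 > 0) — not an equilibrium.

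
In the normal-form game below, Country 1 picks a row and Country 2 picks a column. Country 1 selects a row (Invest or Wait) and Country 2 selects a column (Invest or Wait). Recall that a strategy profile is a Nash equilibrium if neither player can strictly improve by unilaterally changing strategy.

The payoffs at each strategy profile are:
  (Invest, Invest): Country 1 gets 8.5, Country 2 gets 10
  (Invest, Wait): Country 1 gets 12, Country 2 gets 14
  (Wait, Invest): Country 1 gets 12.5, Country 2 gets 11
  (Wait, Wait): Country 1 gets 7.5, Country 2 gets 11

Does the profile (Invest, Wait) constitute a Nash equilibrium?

At (Invest, Wait), Country 1 earns 12; switching to Wait would give 7.5, so Country 1 has no profitable deviation.
Country 2 earns 14; switching to Invest would give 10, so Country 2 has no profitable deviation.
Neither player can gain by a unilateral deviation, so this profile is a Nash equilibrium.

Yes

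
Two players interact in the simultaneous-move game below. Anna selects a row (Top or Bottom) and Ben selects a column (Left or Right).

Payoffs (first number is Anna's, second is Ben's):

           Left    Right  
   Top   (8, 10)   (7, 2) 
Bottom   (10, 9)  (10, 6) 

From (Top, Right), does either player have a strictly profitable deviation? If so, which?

Anna at (Top, Right) earns 7; deviating to Bottom yields 10 — a strict improvement.
Ben earns 2; deviating to Left yields 10 — a strict improvement.
Both Anna and Ben have strictly profitable deviations.

Both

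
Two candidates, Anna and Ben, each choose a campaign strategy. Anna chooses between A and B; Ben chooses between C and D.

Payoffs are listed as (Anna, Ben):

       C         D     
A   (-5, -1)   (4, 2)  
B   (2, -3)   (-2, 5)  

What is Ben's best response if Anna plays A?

Against A, Ben earns -1 from C and 2 from D.
So D is the best response.

D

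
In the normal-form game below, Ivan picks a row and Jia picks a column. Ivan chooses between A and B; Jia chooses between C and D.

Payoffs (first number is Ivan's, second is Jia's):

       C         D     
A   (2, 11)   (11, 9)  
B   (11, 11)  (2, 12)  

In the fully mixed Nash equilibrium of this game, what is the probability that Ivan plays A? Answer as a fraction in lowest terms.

1/3

Let r be the probability that Ivan plays A. In a completely mixed equilibrium, Jia must be indifferent between C and D.
Jia's expected payoff from C is 11r + 11(1−r); from D it is 9r + 12(1−r).
Setting these equal: 11 = −3r + 12, so r = 1/3.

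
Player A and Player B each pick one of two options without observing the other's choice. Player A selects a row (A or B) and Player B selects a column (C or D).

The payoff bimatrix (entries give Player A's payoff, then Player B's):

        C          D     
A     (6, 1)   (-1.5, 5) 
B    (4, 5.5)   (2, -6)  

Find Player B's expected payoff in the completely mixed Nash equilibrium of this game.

First find p, the probability Player A plays A, from Player B's indifference between C and D: p + 5.5(1−p) = 5p − 6(1−p), giving p = 23/31.
Since Player B is indifferent in equilibrium, Player B's expected payoff equals the payoff from either column against (23/31, 8/31). Using C: (23/31) + 5.5(8/31) = 67/31.

67/31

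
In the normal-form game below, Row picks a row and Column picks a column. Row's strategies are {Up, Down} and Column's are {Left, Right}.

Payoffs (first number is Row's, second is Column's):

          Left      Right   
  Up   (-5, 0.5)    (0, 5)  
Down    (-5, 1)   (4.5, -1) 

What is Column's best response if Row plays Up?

Against Up, Column earns 0.5 from Left and 5 from Right.
So Right is the best response.

Right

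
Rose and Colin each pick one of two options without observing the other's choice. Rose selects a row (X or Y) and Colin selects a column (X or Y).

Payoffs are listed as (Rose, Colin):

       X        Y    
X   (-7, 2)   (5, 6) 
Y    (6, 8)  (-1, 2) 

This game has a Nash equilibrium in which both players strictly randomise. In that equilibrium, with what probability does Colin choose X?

Let c be the probability that Colin plays X. In a completely mixed equilibrium, Rose must be indifferent between X and Y.
Rose's expected payoff from X is −7c + 5(1−c); from Y it is 6c − (1−c).
Setting these equal: −12c + 5 = 7c − 1, so c = 6/19.

6/19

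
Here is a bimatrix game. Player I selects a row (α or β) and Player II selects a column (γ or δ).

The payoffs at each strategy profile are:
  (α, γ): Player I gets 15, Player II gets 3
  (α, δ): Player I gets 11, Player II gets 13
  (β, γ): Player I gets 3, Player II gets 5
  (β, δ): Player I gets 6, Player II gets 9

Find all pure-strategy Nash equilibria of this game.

(α, δ)

(α, γ): Player II prefers δ (13 > 3) — not an equilibrium.
(α, δ): Player I gets 11 ≥ 6 from β, and Player II gets 13 ≥ 3 from γ — Nash equilibrium.
(β, γ): Player I prefers α (15 > 3); Player II prefers δ (9 > 5) — not an equilibrium.
(β, δ): Player I prefers α (11 > 6) — not an equilibrium.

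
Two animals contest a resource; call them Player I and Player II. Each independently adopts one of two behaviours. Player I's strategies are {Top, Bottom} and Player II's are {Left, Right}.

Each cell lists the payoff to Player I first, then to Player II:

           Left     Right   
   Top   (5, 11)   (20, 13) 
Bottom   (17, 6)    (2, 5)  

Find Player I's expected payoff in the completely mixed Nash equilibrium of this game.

First find y, the probability Player II plays Left, from Player I's indifference between Top and Bottom: 5y + 20(1−y) = 17y + 2(1−y), giving y = 3/5.
Since Player I is indifferent in equilibrium, Player I's expected payoff equals the payoff from either row against (3/5, 2/5). Using Top: 5(3/5) + 20(2/5) = 11.

11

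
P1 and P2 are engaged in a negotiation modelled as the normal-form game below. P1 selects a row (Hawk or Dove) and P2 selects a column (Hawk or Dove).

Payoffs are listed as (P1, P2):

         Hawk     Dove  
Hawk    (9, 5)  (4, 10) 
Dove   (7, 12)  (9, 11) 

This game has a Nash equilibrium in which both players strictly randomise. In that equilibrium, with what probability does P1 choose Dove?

Let r be the probability that P1 plays Hawk. In a completely mixed equilibrium, P2 must be indifferent between Hawk and Dove.
P2's expected payoff from Hawk is 5r + 12(1−r); from Dove it is 10r + 11(1−r).
Setting these equal: −7r + 12 = −r + 11, so r = 1/6.
Therefore P1 plays Dove with probability 1 − 1/6 = 5/6.

5/6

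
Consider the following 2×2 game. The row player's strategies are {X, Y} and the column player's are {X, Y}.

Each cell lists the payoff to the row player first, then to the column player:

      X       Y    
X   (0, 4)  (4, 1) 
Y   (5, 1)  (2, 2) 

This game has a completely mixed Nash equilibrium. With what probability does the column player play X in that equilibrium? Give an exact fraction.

2/7

Let c be the probability that the column player plays X. In a completely mixed equilibrium, the row player must be indifferent between X and Y.
The row player's expected payoff from X is 4(1−c); from Y it is 5c + 2(1−c).
Setting these equal: −4c + 4 = 3c + 2, so c = 2/7.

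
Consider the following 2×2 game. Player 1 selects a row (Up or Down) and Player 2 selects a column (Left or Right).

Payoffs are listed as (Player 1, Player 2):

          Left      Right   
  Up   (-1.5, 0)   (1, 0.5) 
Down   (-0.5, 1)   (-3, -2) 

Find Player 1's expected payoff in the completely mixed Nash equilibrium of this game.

-1

First find y, the probability Player 2 plays Left, from Player 1's indifference between Up and Down: −1.5y + (1−y) = −0.5y − 3(1−y), giving y = 4/5.
Since Player 1 is indifferent in equilibrium, Player 1's expected payoff equals the payoff from either row against (4/5, 1/5). Using Up: −1.5(4/5) + (1/5) = -1.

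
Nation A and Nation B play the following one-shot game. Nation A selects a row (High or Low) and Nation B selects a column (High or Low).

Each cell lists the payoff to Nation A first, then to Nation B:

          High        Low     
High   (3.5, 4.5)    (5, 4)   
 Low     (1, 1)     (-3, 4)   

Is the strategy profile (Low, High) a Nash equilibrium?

At (Low, High), Nation A earns 1; switching to High would give 3.5, so Nation A would deviate.
Nation B earns 1; switching to Low would give 4, so Nation B would deviate.
Since at least one player can profitably deviate, this is not a Nash equilibrium.

No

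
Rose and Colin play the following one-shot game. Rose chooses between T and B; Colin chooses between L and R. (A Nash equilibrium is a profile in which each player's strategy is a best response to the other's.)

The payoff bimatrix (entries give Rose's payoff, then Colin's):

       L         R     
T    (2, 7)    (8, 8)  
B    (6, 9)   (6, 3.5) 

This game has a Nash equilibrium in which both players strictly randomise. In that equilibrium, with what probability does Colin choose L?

1/3

Let y be the probability that Colin plays L. In a completely mixed equilibrium, Rose must be indifferent between T and B.
Rose's expected payoff from T is 2y + 8(1−y); from B it is 6y + 6(1−y).
Setting these equal: −6y + 8 = 6, so y = 1/3.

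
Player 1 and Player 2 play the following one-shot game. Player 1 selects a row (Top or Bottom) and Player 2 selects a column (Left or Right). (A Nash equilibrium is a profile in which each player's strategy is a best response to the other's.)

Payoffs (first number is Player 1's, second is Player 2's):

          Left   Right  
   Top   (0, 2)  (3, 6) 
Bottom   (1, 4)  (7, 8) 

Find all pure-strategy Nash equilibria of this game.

(Bottom, Right)

(Top, Left): Player 1 prefers Bottom (1 > 0); Player 2 prefers Right (6 > 2) — not an equilibrium.
(Top, Right): Player 1 prefers Bottom (7 > 3) — not an equilibrium.
(Bottom, Left): Player 2 prefers Right (8 > 4) — not an equilibrium.
(Bottom, Right): Player 1 gets 7 ≥ 3 from Top, and Player 2 gets 8 ≥ 4 from Left — Nash equilibrium.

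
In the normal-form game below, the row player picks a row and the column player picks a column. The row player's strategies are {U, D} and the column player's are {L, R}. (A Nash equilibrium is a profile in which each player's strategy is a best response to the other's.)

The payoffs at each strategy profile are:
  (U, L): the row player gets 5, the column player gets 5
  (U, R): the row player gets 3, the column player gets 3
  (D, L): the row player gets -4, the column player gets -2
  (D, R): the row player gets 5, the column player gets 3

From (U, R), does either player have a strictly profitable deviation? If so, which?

The row player at (U, R) earns 3; deviating to D yields 5 — a strict improvement.
The column player earns 3; deviating to L yields 5 — a strict improvement.
Both the row player and the column player have strictly profitable deviations.

Both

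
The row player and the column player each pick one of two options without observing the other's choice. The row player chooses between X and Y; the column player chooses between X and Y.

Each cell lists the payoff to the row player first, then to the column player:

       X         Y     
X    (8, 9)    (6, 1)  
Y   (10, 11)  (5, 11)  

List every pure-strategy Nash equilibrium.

(Y, X)

(X, X): the row player prefers Y (10 > 8) — not an equilibrium.
(X, Y): the column player prefers X (9 > 1) — not an equilibrium.
(Y, X): the row player gets 10 ≥ 8 from X, and the column player gets 11 ≥ 11 from Y — Nash equilibrium.
(Y, Y): the row player prefers X (6 > 5) — not an equilibrium.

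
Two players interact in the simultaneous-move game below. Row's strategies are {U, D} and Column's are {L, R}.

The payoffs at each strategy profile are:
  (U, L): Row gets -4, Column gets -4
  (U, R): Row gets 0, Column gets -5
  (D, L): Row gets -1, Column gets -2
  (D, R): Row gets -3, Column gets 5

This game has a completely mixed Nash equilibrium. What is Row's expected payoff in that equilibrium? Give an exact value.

First find y, the probability Column plays L, from Row's indifference between U and D: −4y = −y − 3(1−y), giving y = 1/2.
Since Row is indifferent in equilibrium, Row's expected payoff equals the payoff from either row against (1/2, 1/2). Using U: −4(1/2) = -2.

-2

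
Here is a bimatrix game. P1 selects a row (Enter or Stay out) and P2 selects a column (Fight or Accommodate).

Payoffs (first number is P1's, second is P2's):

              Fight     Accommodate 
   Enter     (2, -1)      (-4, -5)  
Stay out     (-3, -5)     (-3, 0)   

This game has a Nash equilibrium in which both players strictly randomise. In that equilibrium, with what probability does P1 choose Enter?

Let x be the probability that P1 plays Enter. In a completely mixed equilibrium, P2 must be indifferent between Fight and Accommodate.
P2's expected payoff from Fight is −x − 5(1−x); from Accommodate it is −5x.
Setting these equal: 4x − 5 = −5x, so x = 5/9.

5/9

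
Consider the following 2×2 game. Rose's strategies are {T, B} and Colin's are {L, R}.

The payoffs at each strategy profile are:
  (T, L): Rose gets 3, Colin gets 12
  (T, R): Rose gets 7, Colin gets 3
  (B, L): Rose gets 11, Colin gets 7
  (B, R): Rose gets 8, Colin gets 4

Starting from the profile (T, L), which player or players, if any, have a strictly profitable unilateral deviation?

Rose

Rose at (T, L) earns 3; deviating to B yields 11 — a strict improvement.
Colin earns 12; deviating to R yields 3 — not better.
Only Rose has a strictly profitable deviation.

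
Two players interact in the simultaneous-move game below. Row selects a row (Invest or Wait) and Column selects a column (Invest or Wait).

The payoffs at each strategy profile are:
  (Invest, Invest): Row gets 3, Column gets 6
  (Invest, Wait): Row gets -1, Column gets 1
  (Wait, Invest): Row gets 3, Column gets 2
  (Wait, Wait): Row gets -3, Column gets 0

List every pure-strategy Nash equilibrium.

(Invest, Invest) and (Wait, Invest)

(Invest, Invest): Row gets 3 ≥ 3 from Wait, and Column gets 6 ≥ 1 from Wait — Nash equilibrium.
(Invest, Wait): Column prefers Invest (6 > 1) — not an equilibrium.
(Wait, Invest): Row gets 3 ≥ 3 from Invest, and Column gets 2 ≥ 0 from Wait — Nash equilibrium.
(Wait, Wait): Row prefers Invest (-1 > -3); Column prefers Invest (2 > 0) — not an equilibrium.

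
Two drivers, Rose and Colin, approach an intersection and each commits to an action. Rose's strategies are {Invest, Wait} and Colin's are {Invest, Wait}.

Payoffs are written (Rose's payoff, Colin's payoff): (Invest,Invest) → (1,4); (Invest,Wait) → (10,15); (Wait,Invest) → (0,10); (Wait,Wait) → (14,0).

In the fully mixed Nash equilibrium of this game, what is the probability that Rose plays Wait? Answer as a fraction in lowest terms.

11/21

Let p be the probability that Rose plays Invest. In a completely mixed equilibrium, Colin must be indifferent between Invest and Wait.
Colin's expected payoff from Invest is 4p + 10(1−p); from Wait it is 15p.
Setting these equal: −6p + 10 = 15p, so p = 10/21.
Therefore Rose plays Wait with probability 1 − 10/21 = 11/21.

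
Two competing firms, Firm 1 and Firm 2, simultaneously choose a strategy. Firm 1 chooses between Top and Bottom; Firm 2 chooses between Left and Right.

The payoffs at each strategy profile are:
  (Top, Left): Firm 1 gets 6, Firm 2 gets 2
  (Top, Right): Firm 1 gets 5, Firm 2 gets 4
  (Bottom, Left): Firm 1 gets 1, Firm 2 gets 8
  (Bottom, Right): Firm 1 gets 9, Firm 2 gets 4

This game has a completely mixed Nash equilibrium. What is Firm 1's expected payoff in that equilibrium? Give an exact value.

First find y, the probability Firm 2 plays Left, from Firm 1's indifference between Top and Bottom: 6y + 5(1−y) = y + 9(1−y), giving y = 4/9.
Since Firm 1 is indifferent in equilibrium, Firm 1's expected payoff equals the payoff from either row against (4/9, 5/9). Using Top: 6(4/9) + 5(5/9) = 49/9.

49/9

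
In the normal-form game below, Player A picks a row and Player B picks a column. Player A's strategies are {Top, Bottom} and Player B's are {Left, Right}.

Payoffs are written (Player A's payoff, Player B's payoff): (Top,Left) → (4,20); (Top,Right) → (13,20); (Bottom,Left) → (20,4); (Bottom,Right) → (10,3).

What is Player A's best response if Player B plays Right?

Against Right, Player A earns 13 from Top and 10 from Bottom.
So Top is the best response.

Top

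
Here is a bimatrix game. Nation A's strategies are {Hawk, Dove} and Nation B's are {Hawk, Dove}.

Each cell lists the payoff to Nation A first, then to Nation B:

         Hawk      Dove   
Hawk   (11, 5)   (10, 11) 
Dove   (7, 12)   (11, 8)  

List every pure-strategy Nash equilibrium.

none

(Hawk, Hawk): Nation B prefers Dove (11 > 5) — not an equilibrium.
(Hawk, Dove): Nation A prefers Dove (11 > 10) — not an equilibrium.
(Dove, Hawk): Nation A prefers Hawk (11 > 7) — not an equilibrium.
(Dove, Dove): Nation B prefers Hawk (12 > 8) — not an equilibrium.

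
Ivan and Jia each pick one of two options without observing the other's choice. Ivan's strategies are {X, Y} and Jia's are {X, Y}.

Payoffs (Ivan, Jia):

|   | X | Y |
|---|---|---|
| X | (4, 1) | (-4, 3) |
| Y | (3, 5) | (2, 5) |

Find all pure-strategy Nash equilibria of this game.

(Y, Y)

(X, X): Jia prefers Y (3 > 1) — not an equilibrium.
(X, Y): Ivan prefers Y (2 > -4) — not an equilibrium.
(Y, X): Ivan prefers X (4 > 3) — not an equilibrium.
(Y, Y): Ivan gets 2 ≥ -4 from X, and Jia gets 5 ≥ 5 from X — Nash equilibrium.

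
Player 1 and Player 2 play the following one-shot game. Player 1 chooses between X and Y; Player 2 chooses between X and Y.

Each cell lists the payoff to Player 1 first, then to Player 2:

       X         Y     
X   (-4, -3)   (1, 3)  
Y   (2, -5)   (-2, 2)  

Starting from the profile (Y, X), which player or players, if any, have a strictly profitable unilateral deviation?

Player 2

Player 1 at (Y, X) earns 2; deviating to X yields -4 — not better.
Player 2 earns -5; deviating to Y yields 2 — a strict improvement.
Only Player 2 has a strictly profitable deviation.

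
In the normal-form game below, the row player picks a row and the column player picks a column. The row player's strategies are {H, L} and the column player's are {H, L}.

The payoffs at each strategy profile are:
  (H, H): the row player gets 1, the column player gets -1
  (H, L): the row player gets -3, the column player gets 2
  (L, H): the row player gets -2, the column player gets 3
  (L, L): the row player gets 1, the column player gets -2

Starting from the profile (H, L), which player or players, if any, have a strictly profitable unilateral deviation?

The row player

The row player at (H, L) earns -3; deviating to L yields 1 — a strict improvement.
The column player earns 2; deviating to H yields -1 — not better.
Only the row player has a strictly profitable deviation.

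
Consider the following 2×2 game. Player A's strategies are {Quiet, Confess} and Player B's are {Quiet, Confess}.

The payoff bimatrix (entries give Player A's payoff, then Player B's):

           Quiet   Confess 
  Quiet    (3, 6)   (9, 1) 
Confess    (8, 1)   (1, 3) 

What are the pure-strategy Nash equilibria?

(Quiet, Quiet): Player A prefers Confess (8 > 3) — not an equilibrium.
(Quiet, Confess): Player B prefers Quiet (6 > 1) — not an equilibrium.
(Confess, Quiet): Player B prefers Confess (3 > 1) — not an equilibrium.
(Confess, Confess): Player A prefers Quiet (9 > 1) — not an equilibrium.

none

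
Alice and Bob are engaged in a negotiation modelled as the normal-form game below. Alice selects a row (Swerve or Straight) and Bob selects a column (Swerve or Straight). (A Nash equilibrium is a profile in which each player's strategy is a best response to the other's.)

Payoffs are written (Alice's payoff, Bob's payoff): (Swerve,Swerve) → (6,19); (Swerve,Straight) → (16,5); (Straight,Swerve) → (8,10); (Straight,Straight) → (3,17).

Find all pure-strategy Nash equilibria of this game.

(Swerve, Swerve): Alice prefers Straight (8 > 6) — not an equilibrium.
(Swerve, Straight): Bob prefers Swerve (19 > 5) — not an equilibrium.
(Straight, Swerve): Bob prefers Straight (17 > 10) — not an equilibrium.
(Straight, Straight): Alice prefers Swerve (16 > 3) — not an equilibrium.

none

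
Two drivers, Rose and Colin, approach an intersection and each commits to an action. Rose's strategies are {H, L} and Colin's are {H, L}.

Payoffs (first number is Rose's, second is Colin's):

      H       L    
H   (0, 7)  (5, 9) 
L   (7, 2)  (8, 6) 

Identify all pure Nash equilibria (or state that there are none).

(L, L)

(H, H): Rose prefers L (7 > 0); Colin prefers L (9 > 7) — not an equilibrium.
(H, L): Rose prefers L (8 > 5) — not an equilibrium.
(L, H): Colin prefers L (6 > 2) — not an equilibrium.
(L, L): Rose gets 8 ≥ 5 from H, and Colin gets 6 ≥ 2 from H — Nash equilibrium.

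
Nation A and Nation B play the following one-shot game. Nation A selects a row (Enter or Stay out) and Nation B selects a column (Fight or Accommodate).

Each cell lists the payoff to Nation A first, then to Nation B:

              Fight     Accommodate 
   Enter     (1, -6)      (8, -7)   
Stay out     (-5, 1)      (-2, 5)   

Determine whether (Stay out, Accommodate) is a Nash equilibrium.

No

At (Stay out, Accommodate), Nation A earns -2; switching to Enter would give 8, so Nation A would deviate.
Nation B earns 5; switching to Fight would give 1, so Nation B has no profitable deviation.
Since at least one player can profitably deviate, this is not a Nash equilibrium.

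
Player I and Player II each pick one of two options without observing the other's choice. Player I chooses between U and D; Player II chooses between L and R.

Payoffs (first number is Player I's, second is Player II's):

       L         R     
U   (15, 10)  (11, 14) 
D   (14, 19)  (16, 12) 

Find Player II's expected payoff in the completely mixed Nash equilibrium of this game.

146/11

First find x, the probability Player I plays U, from Player II's indifference between L and R: 10x + 19(1−x) = 14x + 12(1−x), giving x = 7/11.
Since Player II is indifferent in equilibrium, Player II's expected payoff equals the payoff from either column against (7/11, 4/11). Using L: 10(7/11) + 19(4/11) = 146/11.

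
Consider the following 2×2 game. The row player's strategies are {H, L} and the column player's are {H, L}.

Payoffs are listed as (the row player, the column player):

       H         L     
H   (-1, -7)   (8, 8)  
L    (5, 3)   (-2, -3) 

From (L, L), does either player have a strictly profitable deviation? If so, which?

The row player at (L, L) earns -2; deviating to H yields 8 — a strict improvement.
The column player earns -3; deviating to H yields 3 — a strict improvement.
Both the row player and the column player have strictly profitable deviations.

Both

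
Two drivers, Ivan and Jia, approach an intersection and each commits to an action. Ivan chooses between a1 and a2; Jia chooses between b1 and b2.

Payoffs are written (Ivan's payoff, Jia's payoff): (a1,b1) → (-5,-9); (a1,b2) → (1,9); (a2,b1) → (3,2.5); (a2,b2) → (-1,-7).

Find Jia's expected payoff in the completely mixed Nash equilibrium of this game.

-81/55

First find p, the probability Ivan plays a1, from Jia's indifference between b1 and b2: −9p + 2.5(1−p) = 9p − 7(1−p), giving p = 19/55.
Since Jia is indifferent in equilibrium, Jia's expected payoff equals the payoff from either column against (19/55, 36/55). Using b1: −9(19/55) + 2.5(36/55) = -81/55.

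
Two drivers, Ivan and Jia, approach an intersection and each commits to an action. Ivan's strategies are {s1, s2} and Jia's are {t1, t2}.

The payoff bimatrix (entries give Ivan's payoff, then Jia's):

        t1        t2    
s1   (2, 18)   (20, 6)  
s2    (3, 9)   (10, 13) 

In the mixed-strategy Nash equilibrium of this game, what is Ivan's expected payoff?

40/11

First find q, the probability Jia plays t1, from Ivan's indifference between s1 and s2: 2q + 20(1−q) = 3q + 10(1−q), giving q = 10/11.
Since Ivan is indifferent in equilibrium, Ivan's expected payoff equals the payoff from either row against (10/11, 1/11). Using s1: 2(10/11) + 20(1/11) = 40/11.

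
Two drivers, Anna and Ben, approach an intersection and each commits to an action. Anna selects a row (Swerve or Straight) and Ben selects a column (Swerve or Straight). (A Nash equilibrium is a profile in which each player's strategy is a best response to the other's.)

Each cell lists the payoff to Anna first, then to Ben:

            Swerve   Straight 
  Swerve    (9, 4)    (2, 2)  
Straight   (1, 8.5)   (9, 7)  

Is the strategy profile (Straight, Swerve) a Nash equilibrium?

At (Straight, Swerve), Anna earns 1; switching to Swerve would give 9, so Anna would deviate.
Ben earns 8.5; switching to Straight would give 7, so Ben has no profitable deviation.
Since at least one player can profitably deviate, this is not a Nash equilibrium.

No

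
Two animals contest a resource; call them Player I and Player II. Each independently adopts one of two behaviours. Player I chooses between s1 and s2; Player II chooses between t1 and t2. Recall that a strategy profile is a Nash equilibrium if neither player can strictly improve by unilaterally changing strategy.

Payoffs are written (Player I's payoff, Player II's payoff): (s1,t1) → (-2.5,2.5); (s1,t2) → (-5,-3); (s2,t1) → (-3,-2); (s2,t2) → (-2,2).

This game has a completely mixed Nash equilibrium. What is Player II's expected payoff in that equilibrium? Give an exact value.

-2/19

First find x, the probability Player I plays s1, from Player II's indifference between t1 and t2: 2.5x − 2(1−x) = −3x + 2(1−x), giving x = 8/19.
Since Player II is indifferent in equilibrium, Player II's expected payoff equals the payoff from either column against (8/19, 11/19). Using t1: 2.5(8/19) − 2(11/19) = -2/19.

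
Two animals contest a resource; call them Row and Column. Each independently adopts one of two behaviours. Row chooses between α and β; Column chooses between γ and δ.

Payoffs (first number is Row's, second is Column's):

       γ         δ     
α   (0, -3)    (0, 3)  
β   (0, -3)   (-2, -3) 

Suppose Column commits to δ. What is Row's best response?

α

Against δ, Row earns 0 from α and -2 from β.
So α is the best response.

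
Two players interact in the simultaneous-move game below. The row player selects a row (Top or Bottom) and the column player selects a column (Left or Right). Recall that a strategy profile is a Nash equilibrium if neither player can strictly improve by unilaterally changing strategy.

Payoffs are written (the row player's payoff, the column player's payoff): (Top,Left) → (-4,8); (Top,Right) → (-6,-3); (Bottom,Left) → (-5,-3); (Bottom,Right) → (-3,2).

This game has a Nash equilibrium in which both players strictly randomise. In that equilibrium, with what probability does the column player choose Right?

Let q be the probability that the column player plays Left. In a completely mixed equilibrium, the row player must be indifferent between Top and Bottom.
The row player's expected payoff from Top is −4q − 6(1−q); from Bottom it is −5q − 3(1−q).
Setting these equal: 2q − 6 = −2q − 3, so q = 3/4.
Therefore the column player plays Right with probability 1 − 3/4 = 1/4.

1/4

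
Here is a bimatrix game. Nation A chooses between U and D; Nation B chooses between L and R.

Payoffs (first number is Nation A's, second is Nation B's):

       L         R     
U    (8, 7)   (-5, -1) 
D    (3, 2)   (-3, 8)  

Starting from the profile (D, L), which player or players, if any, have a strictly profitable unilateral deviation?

Both

Nation A at (D, L) earns 3; deviating to U yields 8 — a strict improvement.
Nation B earns 2; deviating to R yields 8 — a strict improvement.
Both Nation A and Nation B have strictly profitable deviations.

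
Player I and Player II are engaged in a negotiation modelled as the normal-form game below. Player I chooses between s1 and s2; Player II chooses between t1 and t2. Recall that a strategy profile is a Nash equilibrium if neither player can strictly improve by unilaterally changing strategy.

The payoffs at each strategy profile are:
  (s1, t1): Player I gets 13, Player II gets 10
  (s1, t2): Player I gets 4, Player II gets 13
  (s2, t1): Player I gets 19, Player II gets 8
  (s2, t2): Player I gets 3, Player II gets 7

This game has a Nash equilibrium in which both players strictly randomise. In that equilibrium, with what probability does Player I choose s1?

Let x be the probability that Player I plays s1. In a completely mixed equilibrium, Player II must be indifferent between t1 and t2.
Player II's expected payoff from t1 is 10x + 8(1−x); from t2 it is 13x + 7(1−x).
Setting these equal: 2x + 8 = 6x + 7, so x = 1/4.

1/4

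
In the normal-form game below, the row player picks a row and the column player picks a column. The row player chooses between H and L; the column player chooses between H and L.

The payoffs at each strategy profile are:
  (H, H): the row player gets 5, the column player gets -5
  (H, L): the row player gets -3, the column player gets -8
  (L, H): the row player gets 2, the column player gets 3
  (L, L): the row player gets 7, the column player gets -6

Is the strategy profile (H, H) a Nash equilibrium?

Yes

At (H, H), the row player earns 5; switching to L would give 2, so the row player has no profitable deviation.
The column player earns -5; switching to L would give -8, so the column player has no profitable deviation.
Neither player can gain by a unilateral deviation, so this profile is a Nash equilibrium.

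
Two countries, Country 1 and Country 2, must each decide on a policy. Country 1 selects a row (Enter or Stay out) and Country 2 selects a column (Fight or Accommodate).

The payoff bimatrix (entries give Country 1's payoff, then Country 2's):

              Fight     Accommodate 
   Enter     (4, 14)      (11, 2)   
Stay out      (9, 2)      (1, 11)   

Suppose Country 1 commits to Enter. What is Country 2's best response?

Against Enter, Country 2 earns 14 from Fight and 2 from Accommodate.
So Fight is the best response.

Fight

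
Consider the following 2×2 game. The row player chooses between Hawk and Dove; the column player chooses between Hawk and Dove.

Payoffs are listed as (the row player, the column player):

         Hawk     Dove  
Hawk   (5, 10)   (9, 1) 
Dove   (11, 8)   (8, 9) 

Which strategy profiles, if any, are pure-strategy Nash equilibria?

(Hawk, Hawk): the row player prefers Dove (11 > 5) — not an equilibrium.
(Hawk, Dove): the column player prefers Hawk (10 > 1) — not an equilibrium.
(Dove, Hawk): the column player prefers Dove (9 > 8) — not an equilibrium.
(Dove, Dove): the row player prefers Hawk (9 > 8) — not an equilibrium.

none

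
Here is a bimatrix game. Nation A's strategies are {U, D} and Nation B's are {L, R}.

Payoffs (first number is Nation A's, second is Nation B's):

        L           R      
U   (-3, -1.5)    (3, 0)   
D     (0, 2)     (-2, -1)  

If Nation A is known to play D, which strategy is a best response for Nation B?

Against D, Nation B earns 2 from L and -1 from R.
So L is the best response.

L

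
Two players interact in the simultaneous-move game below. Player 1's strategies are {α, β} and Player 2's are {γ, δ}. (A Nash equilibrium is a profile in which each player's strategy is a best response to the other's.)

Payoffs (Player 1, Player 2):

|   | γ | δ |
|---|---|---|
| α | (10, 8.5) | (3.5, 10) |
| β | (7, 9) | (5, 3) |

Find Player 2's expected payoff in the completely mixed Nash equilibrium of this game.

First find x, the probability Player 1 plays α, from Player 2's indifference between γ and δ: 8.5x + 9(1−x) = 10x + 3(1−x), giving x = 4/5.
Since Player 2 is indifferent in equilibrium, Player 2's expected payoff equals the payoff from either column against (4/5, 1/5). Using γ: 8.5(4/5) + 9(1/5) = 43/5.

43/5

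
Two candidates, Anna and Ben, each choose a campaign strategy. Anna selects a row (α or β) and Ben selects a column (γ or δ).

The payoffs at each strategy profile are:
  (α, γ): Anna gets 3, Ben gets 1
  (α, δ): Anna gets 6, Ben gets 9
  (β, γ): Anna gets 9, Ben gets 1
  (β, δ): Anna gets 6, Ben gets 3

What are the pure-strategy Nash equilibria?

(α, δ) and (β, δ)

(α, γ): Anna prefers β (9 > 3); Ben prefers δ (9 > 1) — not an equilibrium.
(α, δ): Anna gets 6 ≥ 6 from β, and Ben gets 9 ≥ 1 from γ — Nash equilibrium.
(β, γ): Ben prefers δ (3 > 1) — not an equilibrium.
(β, δ): Anna gets 6 ≥ 6 from α, and Ben gets 3 ≥ 1 from γ — Nash equilibrium.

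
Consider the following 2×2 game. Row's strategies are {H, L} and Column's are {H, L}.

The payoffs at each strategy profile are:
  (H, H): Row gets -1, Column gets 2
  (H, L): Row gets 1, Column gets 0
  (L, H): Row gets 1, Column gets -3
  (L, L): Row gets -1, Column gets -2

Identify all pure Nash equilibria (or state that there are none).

(H, H): Row prefers L (1 > -1) — not an equilibrium.
(H, L): Column prefers H (2 > 0) — not an equilibrium.
(L, H): Column prefers L (-2 > -3) — not an equilibrium.
(L, L): Row prefers H (1 > -1) — not an equilibrium.

none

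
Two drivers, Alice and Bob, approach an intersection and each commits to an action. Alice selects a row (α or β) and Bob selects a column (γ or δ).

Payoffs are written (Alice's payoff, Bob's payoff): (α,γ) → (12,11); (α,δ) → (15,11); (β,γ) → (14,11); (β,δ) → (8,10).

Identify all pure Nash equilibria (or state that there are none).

(α, δ) and (β, γ)

(α, γ): Alice prefers β (14 > 12) — not an equilibrium.
(α, δ): Alice gets 15 ≥ 8 from β, and Bob gets 11 ≥ 11 from γ — Nash equilibrium.
(β, γ): Alice gets 14 ≥ 12 from α, and Bob gets 11 ≥ 10 from δ — Nash equilibrium.
(β, δ): Alice prefers α (15 > 8); Bob prefers γ (11 > 10) — not an equilibrium.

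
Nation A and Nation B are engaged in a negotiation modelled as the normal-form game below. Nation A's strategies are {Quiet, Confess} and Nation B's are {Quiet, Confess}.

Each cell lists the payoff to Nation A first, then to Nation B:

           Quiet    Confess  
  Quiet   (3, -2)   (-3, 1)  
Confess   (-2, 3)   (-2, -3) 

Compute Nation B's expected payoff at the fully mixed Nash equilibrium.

First find x, the probability Nation A plays Quiet, from Nation B's indifference between Quiet and Confess: −2x + 3(1−x) = x − 3(1−x), giving x = 2/3.
Since Nation B is indifferent in equilibrium, Nation B's expected payoff equals the payoff from either column against (2/3, 1/3). Using Quiet: −2(2/3) + 3(1/3) = -1/3.

-1/3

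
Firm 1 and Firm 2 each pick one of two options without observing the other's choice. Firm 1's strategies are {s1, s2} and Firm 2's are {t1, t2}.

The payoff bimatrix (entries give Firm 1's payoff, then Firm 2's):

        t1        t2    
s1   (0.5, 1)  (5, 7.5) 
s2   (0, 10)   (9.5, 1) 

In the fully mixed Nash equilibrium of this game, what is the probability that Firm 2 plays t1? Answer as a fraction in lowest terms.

9/10

Let y be the probability that Firm 2 plays t1. In a completely mixed equilibrium, Firm 1 must be indifferent between s1 and s2.
Firm 1's expected payoff from s1 is 0.5y + 5(1−y); from s2 it is 9.5(1−y).
Setting these equal: −4.5y + 5 = −9.5y + 9.5, so y = 9/10.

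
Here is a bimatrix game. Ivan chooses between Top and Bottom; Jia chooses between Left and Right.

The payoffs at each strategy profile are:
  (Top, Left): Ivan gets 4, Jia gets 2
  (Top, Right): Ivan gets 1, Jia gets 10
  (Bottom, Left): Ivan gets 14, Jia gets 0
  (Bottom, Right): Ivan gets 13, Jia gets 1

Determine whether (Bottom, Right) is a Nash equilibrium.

Yes

At (Bottom, Right), Ivan earns 13; switching to Top would give 1, so Ivan has no profitable deviation.
Jia earns 1; switching to Left would give 0, so Jia has no profitable deviation.
Neither player can gain by a unilateral deviation, so this profile is a Nash equilibrium.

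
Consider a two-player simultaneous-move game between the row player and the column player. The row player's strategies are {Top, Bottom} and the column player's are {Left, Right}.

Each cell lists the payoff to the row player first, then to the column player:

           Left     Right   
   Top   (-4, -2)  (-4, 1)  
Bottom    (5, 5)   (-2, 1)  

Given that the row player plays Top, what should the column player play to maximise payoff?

Against Top, the column player earns -2 from Left and 1 from Right.
So Right is the best response.

Right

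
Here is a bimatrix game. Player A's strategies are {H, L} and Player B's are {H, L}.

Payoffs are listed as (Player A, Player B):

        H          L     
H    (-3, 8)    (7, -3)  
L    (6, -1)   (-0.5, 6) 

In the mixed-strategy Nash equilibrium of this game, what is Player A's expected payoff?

First find y, the probability Player B plays H, from Player A's indifference between H and L: −3y + 7(1−y) = 6y − 0.5(1−y), giving y = 5/11.
Since Player A is indifferent in equilibrium, Player A's expected payoff equals the payoff from either row against (5/11, 6/11). Using H: −3(5/11) + 7(6/11) = 27/11.

27/11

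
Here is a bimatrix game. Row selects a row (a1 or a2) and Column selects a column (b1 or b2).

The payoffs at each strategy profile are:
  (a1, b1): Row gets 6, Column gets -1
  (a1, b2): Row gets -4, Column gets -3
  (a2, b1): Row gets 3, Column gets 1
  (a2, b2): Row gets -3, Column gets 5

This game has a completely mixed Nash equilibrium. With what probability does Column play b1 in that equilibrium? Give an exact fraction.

Let q be the probability that Column plays b1. In a completely mixed equilibrium, Row must be indifferent between a1 and a2.
Row's expected payoff from a1 is 6q − 4(1−q); from a2 it is 3q − 3(1−q).
Setting these equal: 10q − 4 = 6q − 3, so q = 1/4.

1/4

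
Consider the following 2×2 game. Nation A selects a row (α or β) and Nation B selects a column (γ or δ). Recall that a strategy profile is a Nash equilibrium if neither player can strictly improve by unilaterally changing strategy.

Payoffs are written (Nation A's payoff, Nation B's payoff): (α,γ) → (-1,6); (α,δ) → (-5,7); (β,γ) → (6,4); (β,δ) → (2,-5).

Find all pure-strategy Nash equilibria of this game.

(β, γ)

(α, γ): Nation A prefers β (6 > -1); Nation B prefers δ (7 > 6) — not an equilibrium.
(α, δ): Nation A prefers β (2 > -5) — not an equilibrium.
(β, γ): Nation A gets 6 ≥ -1 from α, and Nation B gets 4 ≥ -5 from δ — Nash equilibrium.
(β, δ): Nation B prefers γ (4 > -5) — not an equilibrium.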